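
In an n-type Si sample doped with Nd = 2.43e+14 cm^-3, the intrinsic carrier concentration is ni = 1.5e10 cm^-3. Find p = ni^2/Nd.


Step 1: Since Nd >> ni, n ≈ Nd = 2.43e+14 cm^-3
Step 2: p = ni^2 / n = (1.5e10)^2 / 2.43e+14
Step 3: p = 2.25e20 / 2.43e+14 = 9.26e+05 cm^-3

9.26e+05


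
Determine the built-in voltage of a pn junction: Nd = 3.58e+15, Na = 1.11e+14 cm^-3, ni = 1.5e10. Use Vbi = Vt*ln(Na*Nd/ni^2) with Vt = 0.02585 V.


Step 1: Compute Na*Nd/ni^2 = 1.11e+14 * 3.58e+15 / (1.5e10)^2 = 1.7661e+09
Step 2: ln(1.7661e+09) = 21.2920
Step 3: Vbi = 0.02585 * 21.2920 = 0.55 V

0.55


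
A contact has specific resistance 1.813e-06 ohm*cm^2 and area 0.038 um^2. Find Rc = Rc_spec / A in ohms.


Step 1: Convert area to cm^2: 0.038 um^2 = 3.8000e-10 cm^2
Step 2: Rc = Rc_spec / A = 1.813e-06 / 3.8000e-10
Step 3: Rc = 4.77e+03 ohms

4.77e+03


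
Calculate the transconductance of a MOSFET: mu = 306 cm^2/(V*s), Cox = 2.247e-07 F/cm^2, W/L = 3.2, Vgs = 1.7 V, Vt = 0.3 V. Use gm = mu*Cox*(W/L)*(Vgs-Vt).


Step 1: Vov = Vgs - Vt = 1.7 - 0.3 = 1.4 V
Step 2: gm = mu * Cox * (W/L) * Vov
Step 3: gm = 306 * 2.247e-07 * 3.2 * 1.4 = 3.08e-04 S

3.08e-04


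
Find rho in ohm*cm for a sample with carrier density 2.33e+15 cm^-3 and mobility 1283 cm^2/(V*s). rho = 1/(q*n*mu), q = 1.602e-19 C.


Step 1: sigma = q * n * mu = 1.602e-19 * 2.33e+15 * 1283 = 4.78900e-01 S/cm
Step 2: rho = 1 / sigma = 1 / 4.78900e-01 = 2.088 ohm*cm

2.088


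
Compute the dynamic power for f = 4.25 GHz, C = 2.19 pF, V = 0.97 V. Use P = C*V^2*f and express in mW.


Step 1: V^2 = 0.97^2 = 0.9409 V^2
Step 2: P = C*V^2*f = 2.19e-12 F * 0.9409 * 4.25e9 Hz
Step 3: P = 8.75742675e-03 W
Step 4: P = 8.757 mW

8.757


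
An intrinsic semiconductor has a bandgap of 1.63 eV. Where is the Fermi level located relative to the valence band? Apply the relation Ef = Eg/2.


Step 1: For an intrinsic semiconductor, the Fermi level sits at midgap.
Step 2: Ef = Eg / 2 = 1.63 / 2 = 0.815 eV

0.815


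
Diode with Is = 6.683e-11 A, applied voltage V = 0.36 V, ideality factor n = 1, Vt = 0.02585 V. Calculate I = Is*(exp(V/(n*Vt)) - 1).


Step 1: V/(n*Vt) = 0.36/(1*0.02585) = 13.9265
Step 2: exp(13.9265) = 1.1174e+06
Step 3: I = 6.683e-11 * (1.1174e+06 - 1) = 7.47e-05 A

7.47e-05


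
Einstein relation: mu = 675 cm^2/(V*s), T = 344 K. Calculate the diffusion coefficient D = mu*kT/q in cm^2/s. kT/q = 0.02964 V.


Step 1: D = mu * (kT/q)
Step 2: D = 675 * 0.02964
Step 3: D = 20.01 cm^2/s

20.01


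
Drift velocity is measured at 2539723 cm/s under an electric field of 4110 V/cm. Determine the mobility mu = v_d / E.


Step 1: mu = v_d / E
Step 2: mu = 2539723 / 4110
Step 3: mu = 617.94 cm^2/(V*s)

617.94


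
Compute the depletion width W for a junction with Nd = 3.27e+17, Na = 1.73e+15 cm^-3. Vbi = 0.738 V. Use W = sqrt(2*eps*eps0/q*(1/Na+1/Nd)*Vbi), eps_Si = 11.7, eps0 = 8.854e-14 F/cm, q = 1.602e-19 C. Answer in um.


Step 1: 1/Na + 1/Nd = 1/1.73e+15 + 1/3.27e+17 = 5.81093e-16
Step 2: 2*eps*eps0/q = 2*11.7*8.854e-14/1.602e-19 = 1.293281e+07
Step 3: W^2 = 1.293281e+07 * 5.81093e-16 * 0.738 = 5.54619e-09
Step 4: W = sqrt(5.54619e-09) = 7.447e-05 cm = 0.7447 um

0.7447


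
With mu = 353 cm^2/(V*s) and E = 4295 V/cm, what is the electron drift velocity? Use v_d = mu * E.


Step 1: v_d = mu * E
Step 2: v_d = 353 * 4295 = 1516135
Step 3: v_d = 1.52e+06 cm/s

1.52e+06


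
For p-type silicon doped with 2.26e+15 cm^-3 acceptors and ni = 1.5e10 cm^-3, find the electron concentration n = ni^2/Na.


Step 1: Majority hole concentration p ≈ Na = 2.26e+15 cm^-3
Step 2: n = ni^2 / Na = (1.5e10)^2 / 2.26e+15
Step 3: n = 9.96e+04 cm^-3

9.96e+04


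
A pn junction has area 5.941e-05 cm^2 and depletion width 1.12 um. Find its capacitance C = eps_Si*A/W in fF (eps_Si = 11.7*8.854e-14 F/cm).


Step 1: eps_Si = 11.7 * 8.854e-14 = 1.035918e-12 F/cm
Step 2: W in cm = 1.12 * 1e-4 = 1.12e-04 cm
Step 3: C = 1.035918e-12 * 5.941e-05 / 1.12e-04 = 5.494990e-13 F
Step 4: C = 549.5 fF

549.5


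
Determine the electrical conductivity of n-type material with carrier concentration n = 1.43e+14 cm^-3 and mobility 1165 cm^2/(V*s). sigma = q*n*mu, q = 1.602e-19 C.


Step 1: sigma = q * n * mu
Step 2: sigma = 1.602e-19 * 1.43e+14 * 1165
Step 3: sigma = 2.669e-02 S/cm

2.669e-02


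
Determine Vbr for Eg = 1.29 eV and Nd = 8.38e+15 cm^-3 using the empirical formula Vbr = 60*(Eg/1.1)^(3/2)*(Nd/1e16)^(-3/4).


Step 1: Eg/1.1 = 1.29/1.1 = 1.172727
Step 2: (Eg/1.1)^1.5 = 1.172727^1.5 = 1.269976
Step 3: (Nd/1e16)^(-0.75) = (0.838)^(-0.75) = 1.141739
Step 4: Vbr = 60 * 1.269976 * 1.141739 = 87.0 V

87.0


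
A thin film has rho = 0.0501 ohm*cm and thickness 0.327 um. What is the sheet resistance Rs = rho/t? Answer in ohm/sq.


Step 1: Convert thickness to cm: t = 0.327 um = 3.2700e-05 cm
Step 2: Rs = rho / t = 0.0501 / 3.2700e-05
Step 3: Rs = 1532.1 ohm/sq

1532.1


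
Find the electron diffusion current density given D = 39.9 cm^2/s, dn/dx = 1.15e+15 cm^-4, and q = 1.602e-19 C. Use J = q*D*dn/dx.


Step 1: J = q * D * (dn/dx)
Step 2: J = 1.602e-19 * 39.9 * 1.15e+15
Step 3: J = 7.35e-03 A/cm^2

7.35e-03


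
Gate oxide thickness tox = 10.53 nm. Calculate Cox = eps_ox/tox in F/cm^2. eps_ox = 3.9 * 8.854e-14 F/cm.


Step 1: eps_ox = 3.9 * 8.854e-14 = 3.45306e-13 F/cm
Step 2: tox in cm = 10.53 nm * 1e-7 = 1.0530e-06 cm
Step 3: Cox = 3.45306e-13 / 1.0530e-06 = 3.28e-07 F/cm^2

3.28e-07


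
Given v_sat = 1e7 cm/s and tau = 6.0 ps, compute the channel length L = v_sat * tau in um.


Step 1: tau in seconds = 6.0 ps * 1e-12 = 6.0000e-12 s
Step 2: L = v_sat * tau = 1e7 * 6.0000e-12 = 6.0000e-05 cm
Step 3: L in um = 6.0000e-05 * 1e4 = 0.6 um

0.6


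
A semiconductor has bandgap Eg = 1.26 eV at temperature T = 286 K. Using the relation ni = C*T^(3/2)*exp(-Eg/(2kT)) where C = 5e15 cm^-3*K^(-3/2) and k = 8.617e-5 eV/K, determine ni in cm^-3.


Step 1: Compute kT = 8.617e-5 * 286 = 0.02464462 eV
Step 2: Exponent = -Eg/(2kT) = -1.26/(2*0.02464462) = -25.56339
Step 3: T^(3/2) = 286^1.5 = 4836.70
Step 4: ni = 5e15 * 4836.70 * exp(-25.56339) = 1.91e+08 cm^-3

1.91e+08


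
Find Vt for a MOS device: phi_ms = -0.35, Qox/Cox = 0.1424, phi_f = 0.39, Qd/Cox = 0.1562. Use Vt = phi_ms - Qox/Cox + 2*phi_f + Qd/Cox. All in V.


Step 1: Vt = phi_ms - Qox/Cox + 2*phi_f + Qd/Cox
Step 2: Vt = -0.35 - 0.1424 + 2*0.39 + 0.1562
Step 3: Vt = -0.35 - 0.1424 + 0.78 + 0.1562
Step 4: Vt = 0.4438 V

0.4438


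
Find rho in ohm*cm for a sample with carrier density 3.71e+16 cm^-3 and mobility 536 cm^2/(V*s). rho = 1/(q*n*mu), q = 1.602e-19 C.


Step 1: sigma = q * n * mu = 1.602e-19 * 3.71e+16 * 536 = 3.18567e+00 S/cm
Step 2: rho = 1 / sigma = 1 / 3.18567e+00 = 0.3139 ohm*cm

0.3139


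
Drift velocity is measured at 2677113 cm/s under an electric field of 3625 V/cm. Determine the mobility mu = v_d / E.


Step 1: mu = v_d / E
Step 2: mu = 2677113 / 3625
Step 3: mu = 738.51 cm^2/(V*s)

738.51


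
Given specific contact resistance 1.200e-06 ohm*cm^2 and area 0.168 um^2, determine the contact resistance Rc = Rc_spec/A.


Step 1: Convert area to cm^2: 0.168 um^2 = 1.6800e-09 cm^2
Step 2: Rc = Rc_spec / A = 1.200e-06 / 1.6800e-09
Step 3: Rc = 7.14e+02 ohms

7.14e+02


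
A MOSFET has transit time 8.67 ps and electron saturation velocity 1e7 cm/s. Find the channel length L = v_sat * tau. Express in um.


Step 1: tau in seconds = 8.67 ps * 1e-12 = 8.6700e-12 s
Step 2: L = v_sat * tau = 1e7 * 8.6700e-12 = 8.6700e-05 cm
Step 3: L in um = 8.6700e-05 * 1e4 = 0.867 um

0.867


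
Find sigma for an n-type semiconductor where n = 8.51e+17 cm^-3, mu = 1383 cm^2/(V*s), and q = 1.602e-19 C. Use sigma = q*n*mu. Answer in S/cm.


Step 1: sigma = q * n * mu
Step 2: sigma = 1.602e-19 * 8.51e+17 * 1383
Step 3: sigma = 1.885e+02 S/cm

1.885e+02


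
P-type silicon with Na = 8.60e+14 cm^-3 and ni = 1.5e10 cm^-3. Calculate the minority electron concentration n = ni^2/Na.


Step 1: Majority hole concentration p ≈ Na = 8.60e+14 cm^-3
Step 2: n = ni^2 / Na = (1.5e10)^2 / 8.60e+14
Step 3: n = 2.62e+05 cm^-3

2.62e+05


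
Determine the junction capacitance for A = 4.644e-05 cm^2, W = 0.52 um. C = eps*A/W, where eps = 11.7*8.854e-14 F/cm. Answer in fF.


Step 1: eps_Si = 11.7 * 8.854e-14 = 1.035918e-12 F/cm
Step 2: W in cm = 0.52 * 1e-4 = 5.20e-05 cm
Step 3: C = 1.035918e-12 * 4.644e-05 / 5.20e-05 = 9.251545e-13 F
Step 4: C = 925.15 fF

925.15


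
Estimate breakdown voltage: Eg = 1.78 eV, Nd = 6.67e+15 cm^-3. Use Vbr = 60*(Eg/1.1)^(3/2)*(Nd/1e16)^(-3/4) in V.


Step 1: Eg/1.1 = 1.78/1.1 = 1.618182
Step 2: (Eg/1.1)^1.5 = 1.618182^1.5 = 2.058453
Step 3: (Nd/1e16)^(-0.75) = (0.667)^(-0.75) = 1.354895
Step 4: Vbr = 60 * 2.058453 * 1.354895 = 167.3 V

167.3


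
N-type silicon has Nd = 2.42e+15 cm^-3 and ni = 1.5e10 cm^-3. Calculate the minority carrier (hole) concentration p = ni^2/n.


Step 1: Since Nd >> ni, n ≈ Nd = 2.42e+15 cm^-3
Step 2: p = ni^2 / n = (1.5e10)^2 / 2.42e+15
Step 3: p = 2.25e20 / 2.42e+15 = 9.30e+04 cm^-3

9.30e+04


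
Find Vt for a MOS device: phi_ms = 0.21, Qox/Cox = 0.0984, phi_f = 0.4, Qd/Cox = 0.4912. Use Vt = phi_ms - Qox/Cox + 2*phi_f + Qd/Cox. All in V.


Step 1: Vt = phi_ms - Qox/Cox + 2*phi_f + Qd/Cox
Step 2: Vt = 0.21 - 0.0984 + 2*0.4 + 0.4912
Step 3: Vt = 0.21 - 0.0984 + 0.8 + 0.4912
Step 4: Vt = 1.4028 V

1.4028


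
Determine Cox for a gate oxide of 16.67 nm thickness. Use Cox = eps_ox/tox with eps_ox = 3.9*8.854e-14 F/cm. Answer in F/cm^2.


Step 1: eps_ox = 3.9 * 8.854e-14 = 3.45306e-13 F/cm
Step 2: tox in cm = 16.67 nm * 1e-7 = 1.6670e-06 cm
Step 3: Cox = 3.45306e-13 / 1.6670e-06 = 2.07e-07 F/cm^2

2.07e-07


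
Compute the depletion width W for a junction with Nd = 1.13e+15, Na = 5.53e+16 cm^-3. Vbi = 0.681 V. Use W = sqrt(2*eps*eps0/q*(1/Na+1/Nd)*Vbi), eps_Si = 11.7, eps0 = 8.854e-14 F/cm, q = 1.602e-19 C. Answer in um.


Step 1: 1/Na + 1/Nd = 1/5.53e+16 + 1/1.13e+15 = 9.03039e-16
Step 2: 2*eps*eps0/q = 2*11.7*8.854e-14/1.602e-19 = 1.293281e+07
Step 3: W^2 = 1.293281e+07 * 9.03039e-16 * 0.681 = 7.95328e-09
Step 4: W = sqrt(7.95328e-09) = 8.918e-05 cm = 0.8918 um

0.8918


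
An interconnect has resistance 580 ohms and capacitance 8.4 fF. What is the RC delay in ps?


Step 1: tau = R * C
Step 2: tau = 580 * 8.4 fF = 580 * 8.4e-15 F
Step 3: tau = 4.872e-12 s = 4.872 ps

4.872


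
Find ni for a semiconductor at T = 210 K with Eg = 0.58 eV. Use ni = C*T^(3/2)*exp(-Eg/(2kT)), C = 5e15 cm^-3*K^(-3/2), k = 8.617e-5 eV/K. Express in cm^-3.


Step 1: Compute kT = 8.617e-5 * 210 = 0.0180957 eV
Step 2: Exponent = -Eg/(2kT) = -0.58/(2*0.0180957) = -16.02591
Step 3: T^(3/2) = 210^1.5 = 3043.19
Step 4: ni = 5e15 * 3043.19 * exp(-16.02591) = 1.67e+12 cm^-3

1.67e+12


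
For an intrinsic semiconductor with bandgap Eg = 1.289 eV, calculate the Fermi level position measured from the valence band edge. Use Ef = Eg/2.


Step 1: For an intrinsic semiconductor, the Fermi level sits at midgap.
Step 2: Ef = Eg / 2 = 1.289 / 2 = 0.6445 eV

0.6445


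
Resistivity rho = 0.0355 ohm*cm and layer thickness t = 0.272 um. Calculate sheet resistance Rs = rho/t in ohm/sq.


Step 1: Convert thickness to cm: t = 0.272 um = 2.7200e-05 cm
Step 2: Rs = rho / t = 0.0355 / 2.7200e-05
Step 3: Rs = 1305.1 ohm/sq

1305.1


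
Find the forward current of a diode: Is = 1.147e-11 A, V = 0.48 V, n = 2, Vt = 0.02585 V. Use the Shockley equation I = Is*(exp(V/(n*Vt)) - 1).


Step 1: V/(n*Vt) = 0.48/(2*0.02585) = 9.2843
Step 2: exp(9.2843) = 1.0768e+04
Step 3: I = 1.147e-11 * (1.0768e+04 - 1) = 1.23e-07 A

1.23e-07


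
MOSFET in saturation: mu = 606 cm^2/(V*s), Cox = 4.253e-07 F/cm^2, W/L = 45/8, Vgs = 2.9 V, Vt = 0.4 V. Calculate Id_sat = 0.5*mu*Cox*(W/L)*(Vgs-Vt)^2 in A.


Step 1: Overdrive voltage Vov = Vgs - Vt = 2.9 - 0.4 = 2.5 V
Step 2: W/L = 45/8 = 5.625
Step 3: Id = 0.5 * 606 * 4.253e-07 * 5.625 * 2.5^2
Step 4: Id = 4.53e-03 A

4.53e-03


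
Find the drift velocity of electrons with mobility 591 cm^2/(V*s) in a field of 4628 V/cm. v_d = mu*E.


Step 1: v_d = mu * E
Step 2: v_d = 591 * 4628 = 2735148
Step 3: v_d = 2.74e+06 cm/s

2.74e+06


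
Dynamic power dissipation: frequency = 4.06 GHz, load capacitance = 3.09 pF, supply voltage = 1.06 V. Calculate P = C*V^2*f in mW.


Step 1: V^2 = 1.06^2 = 1.1236 V^2
Step 2: P = C*V^2*f = 3.09e-12 F * 1.1236 * 4.06e9 Hz
Step 3: P = 1.409601144e-02 W
Step 4: P = 14.096 mW

14.096


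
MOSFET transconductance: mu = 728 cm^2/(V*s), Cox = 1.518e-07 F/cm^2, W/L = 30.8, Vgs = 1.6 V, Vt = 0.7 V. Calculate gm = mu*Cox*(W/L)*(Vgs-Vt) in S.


Step 1: Vov = Vgs - Vt = 1.6 - 0.7 = 0.9 V
Step 2: gm = mu * Cox * (W/L) * Vov
Step 3: gm = 728 * 1.518e-07 * 30.8 * 0.9 = 3.06e-03 S

3.06e-03


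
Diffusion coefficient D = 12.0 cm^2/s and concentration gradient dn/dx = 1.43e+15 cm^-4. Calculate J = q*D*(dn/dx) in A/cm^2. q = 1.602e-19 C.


Step 1: J = q * D * (dn/dx)
Step 2: J = 1.602e-19 * 12.0 * 1.43e+15
Step 3: J = 2.75e-03 A/cm^2

2.75e-03


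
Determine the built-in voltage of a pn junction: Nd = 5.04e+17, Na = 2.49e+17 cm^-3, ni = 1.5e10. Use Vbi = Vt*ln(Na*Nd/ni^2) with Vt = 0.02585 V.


Step 1: Compute Na*Nd/ni^2 = 2.49e+17 * 5.04e+17 / (1.5e10)^2 = 5.5776e+14
Step 2: ln(5.5776e+14) = 33.9549
Step 3: Vbi = 0.02585 * 33.9549 = 0.878 V

0.878


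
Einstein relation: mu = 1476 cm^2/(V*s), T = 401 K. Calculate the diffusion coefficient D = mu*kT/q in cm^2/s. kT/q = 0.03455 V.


Step 1: D = mu * (kT/q)
Step 2: D = 1476 * 0.03455
Step 3: D = 51.0 cm^2/s

51.0


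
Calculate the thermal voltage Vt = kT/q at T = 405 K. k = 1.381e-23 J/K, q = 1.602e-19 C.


Step 1: kT = 1.381e-23 * 405 = 5.59305e-21 J
Step 2: Vt = kT/q = 5.59305e-21 / 1.602e-19
Step 3: Vt = 0.03491 V

0.03491


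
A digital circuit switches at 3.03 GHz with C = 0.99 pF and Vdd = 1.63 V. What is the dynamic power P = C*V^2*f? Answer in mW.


Step 1: V^2 = 1.63^2 = 2.6569 V^2
Step 2: P = C*V^2*f = 0.99e-12 F * 2.6569 * 3.03e9 Hz
Step 3: P = 7.96990293e-03 W
Step 4: P = 7.97 mW

7.97


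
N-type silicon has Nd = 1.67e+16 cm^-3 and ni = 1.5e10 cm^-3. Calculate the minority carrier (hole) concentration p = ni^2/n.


Step 1: Since Nd >> ni, n ≈ Nd = 1.67e+16 cm^-3
Step 2: p = ni^2 / n = (1.5e10)^2 / 1.67e+16
Step 3: p = 2.25e20 / 1.67e+16 = 1.35e+04 cm^-3

1.35e+04


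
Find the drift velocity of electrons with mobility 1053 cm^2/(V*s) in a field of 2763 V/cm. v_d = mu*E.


Step 1: v_d = mu * E
Step 2: v_d = 1053 * 2763 = 2909439
Step 3: v_d = 2.91e+06 cm/s

2.91e+06


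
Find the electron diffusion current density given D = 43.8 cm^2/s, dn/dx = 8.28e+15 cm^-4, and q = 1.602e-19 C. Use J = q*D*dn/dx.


Step 1: J = q * D * (dn/dx)
Step 2: J = 1.602e-19 * 43.8 * 8.28e+15
Step 3: J = 5.81e-02 A/cm^2

5.81e-02


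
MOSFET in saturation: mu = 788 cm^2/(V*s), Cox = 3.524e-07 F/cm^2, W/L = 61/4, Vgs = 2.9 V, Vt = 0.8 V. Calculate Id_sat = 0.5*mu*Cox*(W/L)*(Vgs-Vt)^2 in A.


Step 1: Overdrive voltage Vov = Vgs - Vt = 2.9 - 0.8 = 2.1 V
Step 2: W/L = 61/4 = 15.25
Step 3: Id = 0.5 * 788 * 3.524e-07 * 15.25 * 2.1^2
Step 4: Id = 9.34e-03 A

9.34e-03


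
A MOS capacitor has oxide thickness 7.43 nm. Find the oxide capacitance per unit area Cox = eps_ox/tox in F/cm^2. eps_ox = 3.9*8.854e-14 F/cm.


Step 1: eps_ox = 3.9 * 8.854e-14 = 3.45306e-13 F/cm
Step 2: tox in cm = 7.43 nm * 1e-7 = 7.4300e-07 cm
Step 3: Cox = 3.45306e-13 / 7.4300e-07 = 4.65e-07 F/cm^2

4.65e-07


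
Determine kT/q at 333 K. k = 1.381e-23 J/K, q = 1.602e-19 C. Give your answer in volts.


Step 1: kT = 1.381e-23 * 333 = 4.59873e-21 J
Step 2: Vt = kT/q = 4.59873e-21 / 1.602e-19
Step 3: Vt = 0.02871 V

0.02871


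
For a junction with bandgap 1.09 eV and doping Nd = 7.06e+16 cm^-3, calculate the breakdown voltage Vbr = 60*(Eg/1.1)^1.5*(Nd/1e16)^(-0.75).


Step 1: Eg/1.1 = 1.09/1.1 = 0.990909
Step 2: (Eg/1.1)^1.5 = 0.990909^1.5 = 0.986395
Step 3: (Nd/1e16)^(-0.75) = (7.06)^(-0.75) = 0.230885
Step 4: Vbr = 60 * 0.986395 * 0.230885 = 13.7 V

13.7


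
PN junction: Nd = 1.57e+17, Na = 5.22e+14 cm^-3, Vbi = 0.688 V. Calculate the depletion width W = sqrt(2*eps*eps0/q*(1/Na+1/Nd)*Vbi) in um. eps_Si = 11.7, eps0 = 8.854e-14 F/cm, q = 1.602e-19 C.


Step 1: 1/Na + 1/Nd = 1/5.22e+14 + 1/1.57e+17 = 1.92208e-15
Step 2: 2*eps*eps0/q = 2*11.7*8.854e-14/1.602e-19 = 1.293281e+07
Step 3: W^2 = 1.293281e+07 * 1.92208e-15 * 0.688 = 1.71022e-08
Step 4: W = sqrt(1.71022e-08) = 1.308e-04 cm = 1.308 um

1.308


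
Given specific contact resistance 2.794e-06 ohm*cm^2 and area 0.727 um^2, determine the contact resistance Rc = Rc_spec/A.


Step 1: Convert area to cm^2: 0.727 um^2 = 7.2700e-09 cm^2
Step 2: Rc = Rc_spec / A = 2.794e-06 / 7.2700e-09
Step 3: Rc = 3.84e+02 ohms

3.84e+02


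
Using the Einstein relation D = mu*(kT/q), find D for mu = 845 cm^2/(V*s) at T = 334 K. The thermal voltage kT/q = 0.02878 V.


Step 1: D = mu * (kT/q)
Step 2: D = 845 * 0.02878
Step 3: D = 24.32 cm^2/s

24.32


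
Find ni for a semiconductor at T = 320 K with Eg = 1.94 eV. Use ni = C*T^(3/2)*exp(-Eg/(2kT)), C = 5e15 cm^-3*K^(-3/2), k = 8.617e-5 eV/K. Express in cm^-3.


Step 1: Compute kT = 8.617e-5 * 320 = 0.0275744 eV
Step 2: Exponent = -Eg/(2kT) = -1.94/(2*0.0275744) = -35.17756
Step 3: T^(3/2) = 320^1.5 = 5724.33
Step 4: ni = 5e15 * 5724.33 * exp(-35.17756) = 1.51e+04 cm^-3

1.51e+04


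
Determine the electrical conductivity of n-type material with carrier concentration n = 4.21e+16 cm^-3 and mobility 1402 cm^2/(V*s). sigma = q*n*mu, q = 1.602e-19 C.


Step 1: sigma = q * n * mu
Step 2: sigma = 1.602e-19 * 4.21e+16 * 1402
Step 3: sigma = 9.456e+00 S/cm

9.456e+00


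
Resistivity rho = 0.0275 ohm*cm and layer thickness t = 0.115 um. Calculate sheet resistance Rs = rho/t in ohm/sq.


Step 1: Convert thickness to cm: t = 0.115 um = 1.1500e-05 cm
Step 2: Rs = rho / t = 0.0275 / 1.1500e-05
Step 3: Rs = 2391.3 ohm/sq

2391.3


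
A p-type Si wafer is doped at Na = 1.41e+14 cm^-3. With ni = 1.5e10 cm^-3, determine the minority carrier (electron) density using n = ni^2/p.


Step 1: Majority hole concentration p ≈ Na = 1.41e+14 cm^-3
Step 2: n = ni^2 / Na = (1.5e10)^2 / 1.41e+14
Step 3: n = 1.60e+06 cm^-3

1.60e+06


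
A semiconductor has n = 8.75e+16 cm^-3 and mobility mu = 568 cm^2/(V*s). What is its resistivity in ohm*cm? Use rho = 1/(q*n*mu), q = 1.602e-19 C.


Step 1: sigma = q * n * mu = 1.602e-19 * 8.75e+16 * 568 = 7.96194e+00 S/cm
Step 2: rho = 1 / sigma = 1 / 7.96194e+00 = 0.1256 ohm*cm

0.1256


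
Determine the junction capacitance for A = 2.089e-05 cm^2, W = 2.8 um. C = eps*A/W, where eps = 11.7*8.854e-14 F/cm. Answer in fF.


Step 1: eps_Si = 11.7 * 8.854e-14 = 1.035918e-12 F/cm
Step 2: W in cm = 2.8 * 1e-4 = 2.80e-04 cm
Step 3: C = 1.035918e-12 * 2.089e-05 / 2.80e-04 = 7.728688e-14 F
Step 4: C = 77.29 fF

77.29


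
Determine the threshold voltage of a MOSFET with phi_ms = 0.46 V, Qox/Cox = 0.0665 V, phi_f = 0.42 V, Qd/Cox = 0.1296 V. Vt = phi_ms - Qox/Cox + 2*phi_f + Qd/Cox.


Step 1: Vt = phi_ms - Qox/Cox + 2*phi_f + Qd/Cox
Step 2: Vt = 0.46 - 0.0665 + 2*0.42 + 0.1296
Step 3: Vt = 0.46 - 0.0665 + 0.84 + 0.1296
Step 4: Vt = 1.3631 V

1.3631


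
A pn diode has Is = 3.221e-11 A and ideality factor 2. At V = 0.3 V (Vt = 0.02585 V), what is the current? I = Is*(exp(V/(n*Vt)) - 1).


Step 1: V/(n*Vt) = 0.3/(2*0.02585) = 5.8027
Step 2: exp(5.8027) = 3.3119e+02
Step 3: I = 3.221e-11 * (3.3119e+02 - 1) = 1.06e-08 A

1.06e-08


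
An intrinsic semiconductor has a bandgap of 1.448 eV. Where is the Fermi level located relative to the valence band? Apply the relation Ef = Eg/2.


Step 1: For an intrinsic semiconductor, the Fermi level sits at midgap.
Step 2: Ef = Eg / 2 = 1.448 / 2 = 0.724 eV

0.724


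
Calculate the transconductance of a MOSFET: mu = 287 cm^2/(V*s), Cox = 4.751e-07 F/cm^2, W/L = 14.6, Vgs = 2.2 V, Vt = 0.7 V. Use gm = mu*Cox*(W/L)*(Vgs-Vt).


Step 1: Vov = Vgs - Vt = 2.2 - 0.7 = 1.5 V
Step 2: gm = mu * Cox * (W/L) * Vov
Step 3: gm = 287 * 4.751e-07 * 14.6 * 1.5 = 2.99e-03 S

2.99e-03


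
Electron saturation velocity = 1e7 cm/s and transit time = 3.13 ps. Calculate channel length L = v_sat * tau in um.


Step 1: tau in seconds = 3.13 ps * 1e-12 = 3.1300e-12 s
Step 2: L = v_sat * tau = 1e7 * 3.1300e-12 = 3.1300e-05 cm
Step 3: L in um = 3.1300e-05 * 1e4 = 0.313 um

0.313


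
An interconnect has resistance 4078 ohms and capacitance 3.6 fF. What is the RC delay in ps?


Step 1: tau = R * C
Step 2: tau = 4078 * 3.6 fF = 4078 * 3.6e-15 F
Step 3: tau = 1.46808e-11 s = 14.6808 ps

14.6808


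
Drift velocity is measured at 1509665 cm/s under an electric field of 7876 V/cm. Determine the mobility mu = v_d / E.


Step 1: mu = v_d / E
Step 2: mu = 1509665 / 7876
Step 3: mu = 191.68 cm^2/(V*s)

191.68


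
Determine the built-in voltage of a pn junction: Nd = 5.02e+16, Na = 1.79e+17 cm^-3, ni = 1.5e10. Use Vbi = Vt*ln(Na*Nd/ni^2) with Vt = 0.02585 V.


Step 1: Compute Na*Nd/ni^2 = 1.79e+17 * 5.02e+16 / (1.5e10)^2 = 3.9937e+13
Step 2: ln(3.9937e+13) = 31.3183
Step 3: Vbi = 0.02585 * 31.3183 = 0.81 V

0.81


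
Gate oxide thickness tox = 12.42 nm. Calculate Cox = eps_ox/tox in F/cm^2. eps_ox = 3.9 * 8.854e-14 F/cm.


Step 1: eps_ox = 3.9 * 8.854e-14 = 3.45306e-13 F/cm
Step 2: tox in cm = 12.42 nm * 1e-7 = 1.2420e-06 cm
Step 3: Cox = 3.45306e-13 / 1.2420e-06 = 2.78e-07 F/cm^2

2.78e-07


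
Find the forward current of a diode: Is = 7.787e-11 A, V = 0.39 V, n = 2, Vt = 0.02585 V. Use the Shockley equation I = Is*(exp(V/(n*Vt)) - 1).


Step 1: V/(n*Vt) = 0.39/(2*0.02585) = 7.5435
Step 2: exp(7.5435) = 1.8884e+03
Step 3: I = 7.787e-11 * (1.8884e+03 - 1) = 1.47e-07 A

1.47e-07


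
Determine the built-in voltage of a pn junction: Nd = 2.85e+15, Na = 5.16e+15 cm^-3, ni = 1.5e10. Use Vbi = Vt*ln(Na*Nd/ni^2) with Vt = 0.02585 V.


Step 1: Compute Na*Nd/ni^2 = 5.16e+15 * 2.85e+15 / (1.5e10)^2 = 6.5360e+10
Step 2: ln(6.5360e+10) = 24.9032
Step 3: Vbi = 0.02585 * 24.9032 = 0.644 V

0.644


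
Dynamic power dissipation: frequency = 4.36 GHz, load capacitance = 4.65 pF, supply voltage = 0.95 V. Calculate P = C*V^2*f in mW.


Step 1: V^2 = 0.95^2 = 0.9025 V^2
Step 2: P = C*V^2*f = 4.65e-12 F * 0.9025 * 4.36e9 Hz
Step 3: P = 1.8297285e-02 W
Step 4: P = 18.297 mW

18.297


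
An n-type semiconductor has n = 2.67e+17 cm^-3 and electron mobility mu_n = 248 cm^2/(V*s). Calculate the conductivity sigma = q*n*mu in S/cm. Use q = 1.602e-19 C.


Step 1: sigma = q * n * mu
Step 2: sigma = 1.602e-19 * 2.67e+17 * 248
Step 3: sigma = 1.061e+01 S/cm

1.061e+01


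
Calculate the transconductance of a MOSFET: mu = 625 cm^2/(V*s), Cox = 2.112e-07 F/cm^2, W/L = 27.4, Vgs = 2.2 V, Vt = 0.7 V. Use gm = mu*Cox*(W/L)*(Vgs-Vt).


Step 1: Vov = Vgs - Vt = 2.2 - 0.7 = 1.5 V
Step 2: gm = mu * Cox * (W/L) * Vov
Step 3: gm = 625 * 2.112e-07 * 27.4 * 1.5 = 5.43e-03 S

5.43e-03


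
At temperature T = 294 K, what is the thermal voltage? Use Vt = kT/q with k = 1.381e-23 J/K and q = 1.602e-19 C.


Step 1: kT = 1.381e-23 * 294 = 4.06014e-21 J
Step 2: Vt = kT/q = 4.06014e-21 / 1.602e-19
Step 3: Vt = 0.02534 V

0.02534


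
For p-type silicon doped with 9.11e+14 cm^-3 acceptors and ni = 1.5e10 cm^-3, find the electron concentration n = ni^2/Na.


Step 1: Majority hole concentration p ≈ Na = 9.11e+14 cm^-3
Step 2: n = ni^2 / Na = (1.5e10)^2 / 9.11e+14
Step 3: n = 2.47e+05 cm^-3

2.47e+05


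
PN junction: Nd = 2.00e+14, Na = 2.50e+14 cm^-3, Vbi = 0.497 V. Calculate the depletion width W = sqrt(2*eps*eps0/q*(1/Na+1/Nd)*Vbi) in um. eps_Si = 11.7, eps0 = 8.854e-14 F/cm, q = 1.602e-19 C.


Step 1: 1/Na + 1/Nd = 1/2.50e+14 + 1/2.00e+14 = 9.00000e-15
Step 2: 2*eps*eps0/q = 2*11.7*8.854e-14/1.602e-19 = 1.293281e+07
Step 3: W^2 = 1.293281e+07 * 9.00000e-15 * 0.497 = 5.78485e-08
Step 4: W = sqrt(5.78485e-08) = 2.405e-04 cm = 2.405 um

2.405


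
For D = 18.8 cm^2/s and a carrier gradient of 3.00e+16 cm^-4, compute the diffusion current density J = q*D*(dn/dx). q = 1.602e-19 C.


Step 1: J = q * D * (dn/dx)
Step 2: J = 1.602e-19 * 18.8 * 3.00e+16
Step 3: J = 9.04e-02 A/cm^2

9.04e-02


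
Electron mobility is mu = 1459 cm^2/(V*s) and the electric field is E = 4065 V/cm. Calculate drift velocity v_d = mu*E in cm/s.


Step 1: v_d = mu * E
Step 2: v_d = 1459 * 4065 = 5930835
Step 3: v_d = 5.93e+06 cm/s

5.93e+06


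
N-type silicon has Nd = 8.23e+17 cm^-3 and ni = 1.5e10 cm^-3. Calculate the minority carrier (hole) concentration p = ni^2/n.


Step 1: Since Nd >> ni, n ≈ Nd = 8.23e+17 cm^-3
Step 2: p = ni^2 / n = (1.5e10)^2 / 8.23e+17
Step 3: p = 2.25e20 / 8.23e+17 = 2.73e+02 cm^-3

2.73e+02


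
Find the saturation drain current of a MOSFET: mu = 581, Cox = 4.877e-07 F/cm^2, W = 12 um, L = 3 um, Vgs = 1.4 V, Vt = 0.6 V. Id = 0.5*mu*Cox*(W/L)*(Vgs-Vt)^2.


Step 1: Overdrive voltage Vov = Vgs - Vt = 1.4 - 0.6 = 0.8 V
Step 2: W/L = 12/3 = 4
Step 3: Id = 0.5 * 581 * 4.877e-07 * 4 * 0.8^2
Step 4: Id = 3.63e-04 A

3.63e-04


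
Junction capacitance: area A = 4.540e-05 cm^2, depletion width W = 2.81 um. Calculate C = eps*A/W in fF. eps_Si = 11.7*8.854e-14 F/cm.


Step 1: eps_Si = 11.7 * 8.854e-14 = 1.035918e-12 F/cm
Step 2: W in cm = 2.81 * 1e-4 = 2.81e-04 cm
Step 3: C = 1.035918e-12 * 4.540e-05 / 2.81e-04 = 1.673690e-13 F
Step 4: C = 167.37 fF

167.37


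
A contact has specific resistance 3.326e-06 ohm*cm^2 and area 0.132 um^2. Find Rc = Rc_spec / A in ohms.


Step 1: Convert area to cm^2: 0.132 um^2 = 1.3200e-09 cm^2
Step 2: Rc = Rc_spec / A = 3.326e-06 / 1.3200e-09
Step 3: Rc = 2.52e+03 ohms

2.52e+03


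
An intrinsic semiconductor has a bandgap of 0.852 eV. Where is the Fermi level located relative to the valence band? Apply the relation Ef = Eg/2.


Step 1: For an intrinsic semiconductor, the Fermi level sits at midgap.
Step 2: Ef = Eg / 2 = 0.852 / 2 = 0.426 eV

0.426


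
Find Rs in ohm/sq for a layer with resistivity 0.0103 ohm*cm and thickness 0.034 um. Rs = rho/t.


Step 1: Convert thickness to cm: t = 0.034 um = 3.4000e-06 cm
Step 2: Rs = rho / t = 0.0103 / 3.4000e-06
Step 3: Rs = 3029.4 ohm/sq

3029.4


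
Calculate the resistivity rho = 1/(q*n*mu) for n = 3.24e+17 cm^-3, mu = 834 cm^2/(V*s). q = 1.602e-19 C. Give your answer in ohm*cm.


Step 1: sigma = q * n * mu = 1.602e-19 * 3.24e+17 * 834 = 4.32886e+01 S/cm
Step 2: rho = 1 / sigma = 1 / 4.32886e+01 = 0.0231 ohm*cm

0.0231


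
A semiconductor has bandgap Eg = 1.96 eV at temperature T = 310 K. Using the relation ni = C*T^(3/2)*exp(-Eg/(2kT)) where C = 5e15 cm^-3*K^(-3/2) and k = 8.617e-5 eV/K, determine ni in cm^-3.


Step 1: Compute kT = 8.617e-5 * 310 = 0.0267127 eV
Step 2: Exponent = -Eg/(2kT) = -1.96/(2*0.0267127) = -36.68667
Step 3: T^(3/2) = 310^1.5 = 5458.11
Step 4: ni = 5e15 * 5458.11 * exp(-36.68667) = 3.19e+03 cm^-3

3.19e+03


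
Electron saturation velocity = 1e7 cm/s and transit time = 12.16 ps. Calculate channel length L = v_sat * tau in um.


Step 1: tau in seconds = 12.16 ps * 1e-12 = 1.2160e-11 s
Step 2: L = v_sat * tau = 1e7 * 1.2160e-11 = 1.2160e-04 cm
Step 3: L in um = 1.2160e-04 * 1e4 = 1.216 um

1.216


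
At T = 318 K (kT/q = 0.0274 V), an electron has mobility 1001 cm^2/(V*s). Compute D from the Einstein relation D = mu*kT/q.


Step 1: D = mu * (kT/q)
Step 2: D = 1001 * 0.0274
Step 3: D = 27.43 cm^2/s

27.43


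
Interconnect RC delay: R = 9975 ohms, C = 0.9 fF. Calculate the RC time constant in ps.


Step 1: tau = R * C
Step 2: tau = 9975 * 0.9 fF = 9975 * 9.0e-16 F
Step 3: tau = 8.9775e-12 s = 8.9775 ps

8.9775


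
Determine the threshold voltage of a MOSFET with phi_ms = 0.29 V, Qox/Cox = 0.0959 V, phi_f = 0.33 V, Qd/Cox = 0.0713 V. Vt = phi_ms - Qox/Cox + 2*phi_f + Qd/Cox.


Step 1: Vt = phi_ms - Qox/Cox + 2*phi_f + Qd/Cox
Step 2: Vt = 0.29 - 0.0959 + 2*0.33 + 0.0713
Step 3: Vt = 0.29 - 0.0959 + 0.66 + 0.0713
Step 4: Vt = 0.9254 V

0.9254


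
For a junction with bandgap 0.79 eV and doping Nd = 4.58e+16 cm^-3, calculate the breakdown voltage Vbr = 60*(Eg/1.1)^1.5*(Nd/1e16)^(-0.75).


Step 1: Eg/1.1 = 0.79/1.1 = 0.718182
Step 2: (Eg/1.1)^1.5 = 0.718182^1.5 = 0.608628
Step 3: (Nd/1e16)^(-0.75) = (4.58)^(-0.75) = 0.319412
Step 4: Vbr = 60 * 0.608628 * 0.319412 = 11.7 V

11.7


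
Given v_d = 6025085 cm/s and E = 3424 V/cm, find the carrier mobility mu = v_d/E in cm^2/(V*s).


Step 1: mu = v_d / E
Step 2: mu = 6025085 / 3424
Step 3: mu = 1759.66 cm^2/(V*s)

1759.66


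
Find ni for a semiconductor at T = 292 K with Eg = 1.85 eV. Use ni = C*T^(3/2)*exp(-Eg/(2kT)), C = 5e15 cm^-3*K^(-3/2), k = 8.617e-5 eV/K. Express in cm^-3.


Step 1: Compute kT = 8.617e-5 * 292 = 0.02516164 eV
Step 2: Exponent = -Eg/(2kT) = -1.85/(2*0.02516164) = -36.76231
Step 3: T^(3/2) = 292^1.5 = 4989.70
Step 4: ni = 5e15 * 4989.70 * exp(-36.76231) = 2.70e+03 cm^-3

2.70e+03


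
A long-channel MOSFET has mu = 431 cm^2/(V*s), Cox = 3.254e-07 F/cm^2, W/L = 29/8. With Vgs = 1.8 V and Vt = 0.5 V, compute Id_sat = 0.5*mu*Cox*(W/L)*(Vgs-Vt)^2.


Step 1: Overdrive voltage Vov = Vgs - Vt = 1.8 - 0.5 = 1.3 V
Step 2: W/L = 29/8 = 3.625
Step 3: Id = 0.5 * 431 * 3.254e-07 * 3.625 * 1.3^2
Step 4: Id = 4.30e-04 A

4.30e-04


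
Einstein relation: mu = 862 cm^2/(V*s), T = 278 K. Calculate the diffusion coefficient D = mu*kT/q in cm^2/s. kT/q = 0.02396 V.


Step 1: D = mu * (kT/q)
Step 2: D = 862 * 0.02396
Step 3: D = 20.65 cm^2/s

20.65


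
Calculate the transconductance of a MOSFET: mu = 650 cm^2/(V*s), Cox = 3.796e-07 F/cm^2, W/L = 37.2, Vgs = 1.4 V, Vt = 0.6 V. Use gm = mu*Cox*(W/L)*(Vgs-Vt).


Step 1: Vov = Vgs - Vt = 1.4 - 0.6 = 0.8 V
Step 2: gm = mu * Cox * (W/L) * Vov
Step 3: gm = 650 * 3.796e-07 * 37.2 * 0.8 = 7.34e-03 S

7.34e-03


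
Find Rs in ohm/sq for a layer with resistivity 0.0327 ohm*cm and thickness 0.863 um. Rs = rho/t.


Step 1: Convert thickness to cm: t = 0.863 um = 8.6300e-05 cm
Step 2: Rs = rho / t = 0.0327 / 8.6300e-05
Step 3: Rs = 378.9 ohm/sq

378.9


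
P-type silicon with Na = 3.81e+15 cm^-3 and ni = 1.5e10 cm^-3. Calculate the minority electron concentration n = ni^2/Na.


Step 1: Majority hole concentration p ≈ Na = 3.81e+15 cm^-3
Step 2: n = ni^2 / Na = (1.5e10)^2 / 3.81e+15
Step 3: n = 5.91e+04 cm^-3

5.91e+04


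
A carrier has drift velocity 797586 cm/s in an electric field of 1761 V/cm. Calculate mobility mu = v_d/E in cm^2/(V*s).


Step 1: mu = v_d / E
Step 2: mu = 797586 / 1761
Step 3: mu = 452.92 cm^2/(V*s)

452.92


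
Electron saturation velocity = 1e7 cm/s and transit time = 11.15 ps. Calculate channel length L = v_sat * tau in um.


Step 1: tau in seconds = 11.15 ps * 1e-12 = 1.1150e-11 s
Step 2: L = v_sat * tau = 1e7 * 1.1150e-11 = 1.1150e-04 cm
Step 3: L in um = 1.1150e-04 * 1e4 = 1.115 um

1.115


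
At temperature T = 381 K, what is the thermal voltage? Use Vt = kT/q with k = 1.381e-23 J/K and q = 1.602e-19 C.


Step 1: kT = 1.381e-23 * 381 = 5.26161e-21 J
Step 2: Vt = kT/q = 5.26161e-21 / 1.602e-19
Step 3: Vt = 0.03284 V

0.03284


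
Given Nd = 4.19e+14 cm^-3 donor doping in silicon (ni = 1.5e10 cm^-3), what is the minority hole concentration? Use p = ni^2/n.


Step 1: Since Nd >> ni, n ≈ Nd = 4.19e+14 cm^-3
Step 2: p = ni^2 / n = (1.5e10)^2 / 4.19e+14
Step 3: p = 2.25e20 / 4.19e+14 = 5.37e+05 cm^-3

5.37e+05


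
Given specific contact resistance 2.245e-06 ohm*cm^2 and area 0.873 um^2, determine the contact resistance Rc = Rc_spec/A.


Step 1: Convert area to cm^2: 0.873 um^2 = 8.7300e-09 cm^2
Step 2: Rc = Rc_spec / A = 2.245e-06 / 8.7300e-09
Step 3: Rc = 2.57e+02 ohms

2.57e+02


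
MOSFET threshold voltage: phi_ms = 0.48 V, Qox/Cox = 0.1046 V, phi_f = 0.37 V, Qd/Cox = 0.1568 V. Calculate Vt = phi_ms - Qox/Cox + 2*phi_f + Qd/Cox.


Step 1: Vt = phi_ms - Qox/Cox + 2*phi_f + Qd/Cox
Step 2: Vt = 0.48 - 0.1046 + 2*0.37 + 0.1568
Step 3: Vt = 0.48 - 0.1046 + 0.74 + 0.1568
Step 4: Vt = 1.2722 V

1.2722


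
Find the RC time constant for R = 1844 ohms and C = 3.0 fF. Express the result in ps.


Step 1: tau = R * C
Step 2: tau = 1844 * 3.0 fF = 1844 * 3.0e-15 F
Step 3: tau = 5.532e-12 s = 5.532 ps

5.532


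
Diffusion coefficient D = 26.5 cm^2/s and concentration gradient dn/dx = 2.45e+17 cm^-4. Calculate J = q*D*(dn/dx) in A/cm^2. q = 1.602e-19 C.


Step 1: J = q * D * (dn/dx)
Step 2: J = 1.602e-19 * 26.5 * 2.45e+17
Step 3: J = 1.04e+00 A/cm^2

1.04e+00


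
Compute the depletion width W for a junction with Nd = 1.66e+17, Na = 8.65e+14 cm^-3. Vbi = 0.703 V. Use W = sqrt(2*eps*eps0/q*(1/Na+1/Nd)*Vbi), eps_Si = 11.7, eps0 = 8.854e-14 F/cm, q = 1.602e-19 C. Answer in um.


Step 1: 1/Na + 1/Nd = 1/8.65e+14 + 1/1.66e+17 = 1.16209e-15
Step 2: 2*eps*eps0/q = 2*11.7*8.854e-14/1.602e-19 = 1.293281e+07
Step 3: W^2 = 1.293281e+07 * 1.16209e-15 * 0.703 = 1.05654e-08
Step 4: W = sqrt(1.05654e-08) = 1.028e-04 cm = 1.028 um

1.028


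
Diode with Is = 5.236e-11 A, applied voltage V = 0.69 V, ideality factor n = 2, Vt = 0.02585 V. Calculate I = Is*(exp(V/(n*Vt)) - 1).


Step 1: V/(n*Vt) = 0.69/(2*0.02585) = 13.3462
Step 2: exp(13.3462) = 6.2543e+05
Step 3: I = 5.236e-11 * (6.2543e+05 - 1) = 3.27e-05 A

3.27e-05


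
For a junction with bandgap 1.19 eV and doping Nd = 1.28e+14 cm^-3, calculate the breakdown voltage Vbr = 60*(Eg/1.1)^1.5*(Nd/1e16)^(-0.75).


Step 1: Eg/1.1 = 1.19/1.1 = 1.081818
Step 2: (Eg/1.1)^1.5 = 1.081818^1.5 = 1.125204
Step 3: (Nd/1e16)^(-0.75) = (0.0128)^(-0.75) = 26.278013
Step 4: Vbr = 60 * 1.125204 * 26.278013 = 1774.1 V

1774.1


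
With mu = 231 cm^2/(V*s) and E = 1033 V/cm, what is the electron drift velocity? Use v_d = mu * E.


Step 1: v_d = mu * E
Step 2: v_d = 231 * 1033 = 238623
Step 3: v_d = 2.39e+05 cm/s

2.39e+05


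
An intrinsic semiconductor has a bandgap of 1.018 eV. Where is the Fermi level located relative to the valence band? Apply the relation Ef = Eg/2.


Step 1: For an intrinsic semiconductor, the Fermi level sits at midgap.
Step 2: Ef = Eg / 2 = 1.018 / 2 = 0.509 eV

0.509


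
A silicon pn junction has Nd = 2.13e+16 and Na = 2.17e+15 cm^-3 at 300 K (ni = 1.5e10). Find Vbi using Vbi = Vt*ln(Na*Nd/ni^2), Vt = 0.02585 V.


Step 1: Compute Na*Nd/ni^2 = 2.17e+15 * 2.13e+16 / (1.5e10)^2 = 2.0543e+11
Step 2: ln(2.0543e+11) = 26.0484
Step 3: Vbi = 0.02585 * 26.0484 = 0.673 V

0.673


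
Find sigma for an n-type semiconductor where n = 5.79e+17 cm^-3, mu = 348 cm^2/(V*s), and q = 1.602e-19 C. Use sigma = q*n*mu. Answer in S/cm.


Step 1: sigma = q * n * mu
Step 2: sigma = 1.602e-19 * 5.79e+17 * 348
Step 3: sigma = 3.228e+01 S/cm

3.228e+01


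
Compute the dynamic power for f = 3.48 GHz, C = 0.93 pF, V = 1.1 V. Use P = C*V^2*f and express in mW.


Step 1: V^2 = 1.1^2 = 1.21 V^2
Step 2: P = C*V^2*f = 0.93e-12 F * 1.21 * 3.48e9 Hz
Step 3: P = 3.916044e-03 W
Step 4: P = 3.916 mW

3.916


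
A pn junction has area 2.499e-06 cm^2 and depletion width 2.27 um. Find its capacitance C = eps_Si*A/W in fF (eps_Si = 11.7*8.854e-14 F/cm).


Step 1: eps_Si = 11.7 * 8.854e-14 = 1.035918e-12 F/cm
Step 2: W in cm = 2.27 * 1e-4 = 2.27e-04 cm
Step 3: C = 1.035918e-12 * 2.499e-06 / 2.27e-04 = 1.140423e-14 F
Step 4: C = 11.4 fF

11.4


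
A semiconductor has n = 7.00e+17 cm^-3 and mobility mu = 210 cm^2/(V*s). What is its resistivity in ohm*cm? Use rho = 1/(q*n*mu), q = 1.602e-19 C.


Step 1: sigma = q * n * mu = 1.602e-19 * 7.00e+17 * 210 = 2.35494e+01 S/cm
Step 2: rho = 1 / sigma = 1 / 2.35494e+01 = 0.04246 ohm*cm

0.04246


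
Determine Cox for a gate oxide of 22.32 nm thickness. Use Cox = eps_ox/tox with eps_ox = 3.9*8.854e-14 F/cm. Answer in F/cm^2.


Step 1: eps_ox = 3.9 * 8.854e-14 = 3.45306e-13 F/cm
Step 2: tox in cm = 22.32 nm * 1e-7 = 2.2320e-06 cm
Step 3: Cox = 3.45306e-13 / 2.2320e-06 = 1.55e-07 F/cm^2

1.55e-07


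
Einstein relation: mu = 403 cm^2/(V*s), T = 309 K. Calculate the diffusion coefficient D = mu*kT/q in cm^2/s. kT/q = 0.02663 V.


Step 1: D = mu * (kT/q)
Step 2: D = 403 * 0.02663
Step 3: D = 10.73 cm^2/s

10.73


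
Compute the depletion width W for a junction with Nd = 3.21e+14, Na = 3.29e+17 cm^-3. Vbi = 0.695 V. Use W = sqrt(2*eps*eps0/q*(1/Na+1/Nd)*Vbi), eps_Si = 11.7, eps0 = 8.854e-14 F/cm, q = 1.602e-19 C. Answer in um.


Step 1: 1/Na + 1/Nd = 1/3.29e+17 + 1/3.21e+14 = 3.11830e-15
Step 2: 2*eps*eps0/q = 2*11.7*8.854e-14/1.602e-19 = 1.293281e+07
Step 3: W^2 = 1.293281e+07 * 3.11830e-15 * 0.695 = 2.80282e-08
Step 4: W = sqrt(2.80282e-08) = 1.674e-04 cm = 1.674 um

1.674


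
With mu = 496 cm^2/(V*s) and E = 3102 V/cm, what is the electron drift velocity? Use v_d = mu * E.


Step 1: v_d = mu * E
Step 2: v_d = 496 * 3102 = 1538592
Step 3: v_d = 1.54e+06 cm/s

1.54e+06


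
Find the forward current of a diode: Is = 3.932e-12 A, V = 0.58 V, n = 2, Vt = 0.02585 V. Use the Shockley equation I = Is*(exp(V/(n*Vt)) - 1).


Step 1: V/(n*Vt) = 0.58/(2*0.02585) = 11.2186
Step 2: exp(11.2186) = 7.4503e+04
Step 3: I = 3.932e-12 * (7.4503e+04 - 1) = 2.93e-07 A

2.93e-07


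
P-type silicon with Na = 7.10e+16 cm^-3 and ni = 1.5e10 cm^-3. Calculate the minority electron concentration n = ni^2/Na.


Step 1: Majority hole concentration p ≈ Na = 7.10e+16 cm^-3
Step 2: n = ni^2 / Na = (1.5e10)^2 / 7.10e+16
Step 3: n = 3.17e+03 cm^-3

3.17e+03


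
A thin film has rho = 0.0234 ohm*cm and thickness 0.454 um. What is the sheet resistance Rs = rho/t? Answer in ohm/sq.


Step 1: Convert thickness to cm: t = 0.454 um = 4.5400e-05 cm
Step 2: Rs = rho / t = 0.0234 / 4.5400e-05
Step 3: Rs = 515.4 ohm/sq

515.4


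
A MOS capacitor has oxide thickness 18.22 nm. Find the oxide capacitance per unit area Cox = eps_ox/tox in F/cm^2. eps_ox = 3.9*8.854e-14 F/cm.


Step 1: eps_ox = 3.9 * 8.854e-14 = 3.45306e-13 F/cm
Step 2: tox in cm = 18.22 nm * 1e-7 = 1.8220e-06 cm
Step 3: Cox = 3.45306e-13 / 1.8220e-06 = 1.90e-07 F/cm^2

1.90e-07


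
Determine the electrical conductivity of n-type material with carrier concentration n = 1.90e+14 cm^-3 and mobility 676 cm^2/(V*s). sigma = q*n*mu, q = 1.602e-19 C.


Step 1: sigma = q * n * mu
Step 2: sigma = 1.602e-19 * 1.90e+14 * 676
Step 3: sigma = 2.058e-02 S/cm

2.058e-02


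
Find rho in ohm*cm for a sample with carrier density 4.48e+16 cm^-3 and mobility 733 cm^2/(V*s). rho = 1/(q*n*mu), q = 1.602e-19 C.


Step 1: sigma = q * n * mu = 1.602e-19 * 4.48e+16 * 733 = 5.26071e+00 S/cm
Step 2: rho = 1 / sigma = 1 / 5.26071e+00 = 0.1901 ohm*cm

0.1901


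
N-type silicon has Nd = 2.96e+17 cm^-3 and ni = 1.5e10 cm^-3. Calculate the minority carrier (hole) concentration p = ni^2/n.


Step 1: Since Nd >> ni, n ≈ Nd = 2.96e+17 cm^-3
Step 2: p = ni^2 / n = (1.5e10)^2 / 2.96e+17
Step 3: p = 2.25e20 / 2.96e+17 = 7.60e+02 cm^-3

7.60e+02


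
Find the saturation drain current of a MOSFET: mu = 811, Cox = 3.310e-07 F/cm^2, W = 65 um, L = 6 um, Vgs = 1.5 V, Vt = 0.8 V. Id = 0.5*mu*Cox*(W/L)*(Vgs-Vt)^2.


Step 1: Overdrive voltage Vov = Vgs - Vt = 1.5 - 0.8 = 0.7 V
Step 2: W/L = 65/6 = 10.8333
Step 3: Id = 0.5 * 811 * 3.310e-07 * 10.8333 * 0.7^2
Step 4: Id = 7.12e-04 A

7.12e-04


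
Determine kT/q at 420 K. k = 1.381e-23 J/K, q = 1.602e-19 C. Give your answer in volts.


Step 1: kT = 1.381e-23 * 420 = 5.8002e-21 J
Step 2: Vt = kT/q = 5.8002e-21 / 1.602e-19
Step 3: Vt = 0.03621 V

0.03621


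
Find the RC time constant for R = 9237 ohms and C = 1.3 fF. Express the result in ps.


Step 1: tau = R * C
Step 2: tau = 9237 * 1.3 fF = 9237 * 1.3e-15 F
Step 3: tau = 1.20081e-11 s = 12.0081 ps

12.0081


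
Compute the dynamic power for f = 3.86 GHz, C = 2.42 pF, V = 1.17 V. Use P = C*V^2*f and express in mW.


Step 1: V^2 = 1.17^2 = 1.3689 V^2
Step 2: P = C*V^2*f = 2.42e-12 F * 1.3689 * 3.86e9 Hz
Step 3: P = 1.278716868e-02 W
Step 4: P = 12.787 mW

12.787
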